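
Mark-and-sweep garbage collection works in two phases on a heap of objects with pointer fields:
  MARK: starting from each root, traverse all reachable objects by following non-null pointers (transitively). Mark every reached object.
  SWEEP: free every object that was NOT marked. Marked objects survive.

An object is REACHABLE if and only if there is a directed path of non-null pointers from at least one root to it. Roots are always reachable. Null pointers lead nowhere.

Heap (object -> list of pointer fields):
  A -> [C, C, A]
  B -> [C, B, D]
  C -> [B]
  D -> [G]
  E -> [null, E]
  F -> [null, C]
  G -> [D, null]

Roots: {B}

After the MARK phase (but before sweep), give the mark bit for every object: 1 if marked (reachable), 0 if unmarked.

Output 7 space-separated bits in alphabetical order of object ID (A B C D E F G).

Roots: B
Mark B: refs=C B D, marked=B
Mark C: refs=B, marked=B C
Mark D: refs=G, marked=B C D
Mark G: refs=D null, marked=B C D G
Unmarked (collected): A E F

Answer: 0 1 1 1 0 0 1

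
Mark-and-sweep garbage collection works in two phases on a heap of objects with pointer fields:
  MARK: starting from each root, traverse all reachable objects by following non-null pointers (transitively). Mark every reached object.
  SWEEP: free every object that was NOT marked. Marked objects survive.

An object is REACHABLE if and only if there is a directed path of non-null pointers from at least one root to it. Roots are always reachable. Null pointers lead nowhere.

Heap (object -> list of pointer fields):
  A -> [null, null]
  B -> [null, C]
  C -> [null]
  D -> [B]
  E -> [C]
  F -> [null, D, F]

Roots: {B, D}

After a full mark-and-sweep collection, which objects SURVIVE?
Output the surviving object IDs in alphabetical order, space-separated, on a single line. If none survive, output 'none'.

Answer: B C D

Derivation:
Roots: B D
Mark B: refs=null C, marked=B
Mark D: refs=B, marked=B D
Mark C: refs=null, marked=B C D
Unmarked (collected): A E F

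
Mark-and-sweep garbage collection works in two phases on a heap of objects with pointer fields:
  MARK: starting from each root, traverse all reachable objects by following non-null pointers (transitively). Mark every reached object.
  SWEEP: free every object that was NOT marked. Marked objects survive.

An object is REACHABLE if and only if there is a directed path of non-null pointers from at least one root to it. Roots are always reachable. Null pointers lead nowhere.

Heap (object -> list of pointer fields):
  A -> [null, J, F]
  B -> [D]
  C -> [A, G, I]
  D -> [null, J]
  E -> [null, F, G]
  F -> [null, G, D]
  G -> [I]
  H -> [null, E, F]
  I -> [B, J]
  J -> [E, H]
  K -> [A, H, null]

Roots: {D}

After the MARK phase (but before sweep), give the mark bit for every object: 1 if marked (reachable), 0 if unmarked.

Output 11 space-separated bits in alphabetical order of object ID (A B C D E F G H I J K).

Roots: D
Mark D: refs=null J, marked=D
Mark J: refs=E H, marked=D J
Mark E: refs=null F G, marked=D E J
Mark H: refs=null E F, marked=D E H J
Mark F: refs=null G D, marked=D E F H J
Mark G: refs=I, marked=D E F G H J
Mark I: refs=B J, marked=D E F G H I J
Mark B: refs=D, marked=B D E F G H I J
Unmarked (collected): A C K

Answer: 0 1 0 1 1 1 1 1 1 1 0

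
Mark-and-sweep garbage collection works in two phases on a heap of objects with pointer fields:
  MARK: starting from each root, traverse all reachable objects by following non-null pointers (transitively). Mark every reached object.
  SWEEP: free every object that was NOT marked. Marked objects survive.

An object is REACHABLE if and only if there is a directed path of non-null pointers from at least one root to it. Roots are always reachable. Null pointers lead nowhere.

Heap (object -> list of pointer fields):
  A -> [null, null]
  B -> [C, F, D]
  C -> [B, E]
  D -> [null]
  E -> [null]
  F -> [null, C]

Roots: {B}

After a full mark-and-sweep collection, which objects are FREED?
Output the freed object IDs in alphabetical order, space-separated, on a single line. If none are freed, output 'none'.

Roots: B
Mark B: refs=C F D, marked=B
Mark C: refs=B E, marked=B C
Mark F: refs=null C, marked=B C F
Mark D: refs=null, marked=B C D F
Mark E: refs=null, marked=B C D E F
Unmarked (collected): A

Answer: A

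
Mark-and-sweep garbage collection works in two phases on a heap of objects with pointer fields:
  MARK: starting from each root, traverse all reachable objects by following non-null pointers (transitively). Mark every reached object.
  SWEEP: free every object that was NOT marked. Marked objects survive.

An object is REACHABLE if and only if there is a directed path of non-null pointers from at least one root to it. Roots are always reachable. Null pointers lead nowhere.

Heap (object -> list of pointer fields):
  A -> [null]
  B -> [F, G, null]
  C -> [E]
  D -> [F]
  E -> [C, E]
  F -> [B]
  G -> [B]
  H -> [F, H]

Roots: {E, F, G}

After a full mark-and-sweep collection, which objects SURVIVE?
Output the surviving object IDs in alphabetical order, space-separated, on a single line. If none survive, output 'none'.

Answer: B C E F G

Derivation:
Roots: E F G
Mark E: refs=C E, marked=E
Mark F: refs=B, marked=E F
Mark G: refs=B, marked=E F G
Mark C: refs=E, marked=C E F G
Mark B: refs=F G null, marked=B C E F G
Unmarked (collected): A D H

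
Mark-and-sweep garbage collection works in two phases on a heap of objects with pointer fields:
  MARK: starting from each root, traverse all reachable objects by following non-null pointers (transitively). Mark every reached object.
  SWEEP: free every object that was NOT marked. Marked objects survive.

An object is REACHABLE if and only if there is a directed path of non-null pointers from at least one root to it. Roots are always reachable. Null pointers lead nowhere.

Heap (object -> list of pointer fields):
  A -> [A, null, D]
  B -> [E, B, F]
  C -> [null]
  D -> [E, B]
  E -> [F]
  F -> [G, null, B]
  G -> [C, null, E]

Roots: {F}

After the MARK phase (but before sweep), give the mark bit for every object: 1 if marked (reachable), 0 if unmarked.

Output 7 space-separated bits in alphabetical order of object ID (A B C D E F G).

Answer: 0 1 1 0 1 1 1

Derivation:
Roots: F
Mark F: refs=G null B, marked=F
Mark G: refs=C null E, marked=F G
Mark B: refs=E B F, marked=B F G
Mark C: refs=null, marked=B C F G
Mark E: refs=F, marked=B C E F G
Unmarked (collected): A D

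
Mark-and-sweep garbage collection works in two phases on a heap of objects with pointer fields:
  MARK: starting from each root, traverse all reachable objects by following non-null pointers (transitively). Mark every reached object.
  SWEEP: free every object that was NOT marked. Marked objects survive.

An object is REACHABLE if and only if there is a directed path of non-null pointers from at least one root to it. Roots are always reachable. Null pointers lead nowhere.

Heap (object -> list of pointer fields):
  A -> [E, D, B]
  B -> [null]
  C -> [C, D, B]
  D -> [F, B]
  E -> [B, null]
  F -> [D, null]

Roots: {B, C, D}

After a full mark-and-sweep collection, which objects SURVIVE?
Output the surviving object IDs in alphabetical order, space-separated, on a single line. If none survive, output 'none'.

Answer: B C D F

Derivation:
Roots: B C D
Mark B: refs=null, marked=B
Mark C: refs=C D B, marked=B C
Mark D: refs=F B, marked=B C D
Mark F: refs=D null, marked=B C D F
Unmarked (collected): A E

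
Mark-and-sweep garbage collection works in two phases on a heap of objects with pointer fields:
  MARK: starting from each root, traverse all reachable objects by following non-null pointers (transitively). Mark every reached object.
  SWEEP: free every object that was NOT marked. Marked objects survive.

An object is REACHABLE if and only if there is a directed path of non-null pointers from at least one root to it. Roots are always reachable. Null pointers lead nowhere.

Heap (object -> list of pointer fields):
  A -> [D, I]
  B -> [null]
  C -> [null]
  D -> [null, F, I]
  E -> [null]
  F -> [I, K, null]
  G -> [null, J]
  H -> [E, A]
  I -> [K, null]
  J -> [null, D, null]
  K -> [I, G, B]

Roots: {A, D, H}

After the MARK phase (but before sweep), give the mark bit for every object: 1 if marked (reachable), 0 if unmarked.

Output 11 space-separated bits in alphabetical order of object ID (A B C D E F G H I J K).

Roots: A D H
Mark A: refs=D I, marked=A
Mark D: refs=null F I, marked=A D
Mark H: refs=E A, marked=A D H
Mark I: refs=K null, marked=A D H I
Mark F: refs=I K null, marked=A D F H I
Mark E: refs=null, marked=A D E F H I
Mark K: refs=I G B, marked=A D E F H I K
Mark G: refs=null J, marked=A D E F G H I K
Mark B: refs=null, marked=A B D E F G H I K
Mark J: refs=null D null, marked=A B D E F G H I J K
Unmarked (collected): C

Answer: 1 1 0 1 1 1 1 1 1 1 1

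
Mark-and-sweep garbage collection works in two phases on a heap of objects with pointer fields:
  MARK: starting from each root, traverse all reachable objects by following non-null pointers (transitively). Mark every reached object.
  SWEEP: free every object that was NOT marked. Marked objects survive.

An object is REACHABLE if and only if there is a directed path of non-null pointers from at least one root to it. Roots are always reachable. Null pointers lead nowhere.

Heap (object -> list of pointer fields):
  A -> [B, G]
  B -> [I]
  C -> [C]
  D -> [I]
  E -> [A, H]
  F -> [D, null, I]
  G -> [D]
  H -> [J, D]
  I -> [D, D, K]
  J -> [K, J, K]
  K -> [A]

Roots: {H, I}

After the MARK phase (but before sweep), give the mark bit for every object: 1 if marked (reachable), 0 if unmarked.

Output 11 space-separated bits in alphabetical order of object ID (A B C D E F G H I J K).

Roots: H I
Mark H: refs=J D, marked=H
Mark I: refs=D D K, marked=H I
Mark J: refs=K J K, marked=H I J
Mark D: refs=I, marked=D H I J
Mark K: refs=A, marked=D H I J K
Mark A: refs=B G, marked=A D H I J K
Mark B: refs=I, marked=A B D H I J K
Mark G: refs=D, marked=A B D G H I J K
Unmarked (collected): C E F

Answer: 1 1 0 1 0 0 1 1 1 1 1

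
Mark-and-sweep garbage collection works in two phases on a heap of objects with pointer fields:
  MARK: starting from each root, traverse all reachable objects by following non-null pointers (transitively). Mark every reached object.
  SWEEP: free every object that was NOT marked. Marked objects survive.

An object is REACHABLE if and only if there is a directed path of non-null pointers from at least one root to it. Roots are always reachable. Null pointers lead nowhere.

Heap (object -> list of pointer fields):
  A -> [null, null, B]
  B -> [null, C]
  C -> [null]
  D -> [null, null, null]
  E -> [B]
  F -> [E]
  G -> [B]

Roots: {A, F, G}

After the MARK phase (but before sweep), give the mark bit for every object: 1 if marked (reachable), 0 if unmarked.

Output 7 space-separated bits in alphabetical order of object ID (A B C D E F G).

Answer: 1 1 1 0 1 1 1

Derivation:
Roots: A F G
Mark A: refs=null null B, marked=A
Mark F: refs=E, marked=A F
Mark G: refs=B, marked=A F G
Mark B: refs=null C, marked=A B F G
Mark E: refs=B, marked=A B E F G
Mark C: refs=null, marked=A B C E F G
Unmarked (collected): D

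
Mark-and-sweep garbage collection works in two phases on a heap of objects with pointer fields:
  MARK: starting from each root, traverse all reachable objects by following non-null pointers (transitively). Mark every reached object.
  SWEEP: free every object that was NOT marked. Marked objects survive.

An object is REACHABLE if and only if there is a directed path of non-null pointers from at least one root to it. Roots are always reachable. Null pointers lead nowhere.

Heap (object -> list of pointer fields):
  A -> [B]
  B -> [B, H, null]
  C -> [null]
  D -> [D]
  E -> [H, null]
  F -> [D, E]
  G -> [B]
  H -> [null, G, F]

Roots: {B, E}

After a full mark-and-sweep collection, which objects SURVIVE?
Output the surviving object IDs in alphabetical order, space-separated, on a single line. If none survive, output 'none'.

Answer: B D E F G H

Derivation:
Roots: B E
Mark B: refs=B H null, marked=B
Mark E: refs=H null, marked=B E
Mark H: refs=null G F, marked=B E H
Mark G: refs=B, marked=B E G H
Mark F: refs=D E, marked=B E F G H
Mark D: refs=D, marked=B D E F G H
Unmarked (collected): A C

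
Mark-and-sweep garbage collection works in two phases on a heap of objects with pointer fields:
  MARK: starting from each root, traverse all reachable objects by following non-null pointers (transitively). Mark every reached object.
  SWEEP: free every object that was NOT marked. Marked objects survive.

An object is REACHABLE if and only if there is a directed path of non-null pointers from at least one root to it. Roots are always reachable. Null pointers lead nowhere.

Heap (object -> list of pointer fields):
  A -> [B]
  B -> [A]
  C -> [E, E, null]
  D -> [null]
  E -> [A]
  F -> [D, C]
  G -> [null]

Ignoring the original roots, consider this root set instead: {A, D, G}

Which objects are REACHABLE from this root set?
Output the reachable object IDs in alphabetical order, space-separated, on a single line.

Roots: A D G
Mark A: refs=B, marked=A
Mark D: refs=null, marked=A D
Mark G: refs=null, marked=A D G
Mark B: refs=A, marked=A B D G
Unmarked (collected): C E F

Answer: A B D G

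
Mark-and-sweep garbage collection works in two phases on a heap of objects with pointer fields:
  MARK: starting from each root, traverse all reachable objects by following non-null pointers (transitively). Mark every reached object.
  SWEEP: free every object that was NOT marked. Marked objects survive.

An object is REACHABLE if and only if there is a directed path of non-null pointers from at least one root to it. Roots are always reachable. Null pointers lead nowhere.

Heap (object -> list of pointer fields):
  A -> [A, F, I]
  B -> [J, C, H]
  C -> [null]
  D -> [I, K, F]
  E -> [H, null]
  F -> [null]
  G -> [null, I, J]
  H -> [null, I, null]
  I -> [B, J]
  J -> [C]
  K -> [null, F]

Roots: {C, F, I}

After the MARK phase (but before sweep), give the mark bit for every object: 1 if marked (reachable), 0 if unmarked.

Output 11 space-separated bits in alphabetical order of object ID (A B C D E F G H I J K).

Roots: C F I
Mark C: refs=null, marked=C
Mark F: refs=null, marked=C F
Mark I: refs=B J, marked=C F I
Mark B: refs=J C H, marked=B C F I
Mark J: refs=C, marked=B C F I J
Mark H: refs=null I null, marked=B C F H I J
Unmarked (collected): A D E G K

Answer: 0 1 1 0 0 1 0 1 1 1 0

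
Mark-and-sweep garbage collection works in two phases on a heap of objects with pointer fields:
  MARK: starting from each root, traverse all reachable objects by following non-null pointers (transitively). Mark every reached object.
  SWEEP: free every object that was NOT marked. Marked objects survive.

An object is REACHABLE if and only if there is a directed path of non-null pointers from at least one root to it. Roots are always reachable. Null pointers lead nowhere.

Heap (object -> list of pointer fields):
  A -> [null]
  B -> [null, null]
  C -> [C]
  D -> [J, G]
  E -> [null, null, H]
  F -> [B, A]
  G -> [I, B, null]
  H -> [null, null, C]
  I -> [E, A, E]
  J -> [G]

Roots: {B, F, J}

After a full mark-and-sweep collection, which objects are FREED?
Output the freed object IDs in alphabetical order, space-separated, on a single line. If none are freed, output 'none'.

Answer: D

Derivation:
Roots: B F J
Mark B: refs=null null, marked=B
Mark F: refs=B A, marked=B F
Mark J: refs=G, marked=B F J
Mark A: refs=null, marked=A B F J
Mark G: refs=I B null, marked=A B F G J
Mark I: refs=E A E, marked=A B F G I J
Mark E: refs=null null H, marked=A B E F G I J
Mark H: refs=null null C, marked=A B E F G H I J
Mark C: refs=C, marked=A B C E F G H I J
Unmarked (collected): D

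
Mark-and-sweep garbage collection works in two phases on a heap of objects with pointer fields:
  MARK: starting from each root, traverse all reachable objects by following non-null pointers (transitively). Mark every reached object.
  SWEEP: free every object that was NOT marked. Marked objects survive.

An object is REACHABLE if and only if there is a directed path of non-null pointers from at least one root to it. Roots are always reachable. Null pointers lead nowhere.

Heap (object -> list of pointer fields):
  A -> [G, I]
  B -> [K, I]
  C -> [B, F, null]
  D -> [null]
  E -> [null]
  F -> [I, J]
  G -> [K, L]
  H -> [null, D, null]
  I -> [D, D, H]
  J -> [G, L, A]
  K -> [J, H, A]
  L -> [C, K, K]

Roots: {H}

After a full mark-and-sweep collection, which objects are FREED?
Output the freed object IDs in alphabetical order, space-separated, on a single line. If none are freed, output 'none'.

Roots: H
Mark H: refs=null D null, marked=H
Mark D: refs=null, marked=D H
Unmarked (collected): A B C E F G I J K L

Answer: A B C E F G I J K L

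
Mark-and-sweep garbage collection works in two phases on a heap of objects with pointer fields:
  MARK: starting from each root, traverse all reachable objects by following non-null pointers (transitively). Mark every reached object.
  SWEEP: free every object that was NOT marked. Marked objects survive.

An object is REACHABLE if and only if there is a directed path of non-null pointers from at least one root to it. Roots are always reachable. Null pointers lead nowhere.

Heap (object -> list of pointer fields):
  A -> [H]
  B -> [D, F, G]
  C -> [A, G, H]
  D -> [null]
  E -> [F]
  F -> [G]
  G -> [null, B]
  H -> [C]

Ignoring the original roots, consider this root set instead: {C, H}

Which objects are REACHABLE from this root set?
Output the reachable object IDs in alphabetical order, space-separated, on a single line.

Answer: A B C D F G H

Derivation:
Roots: C H
Mark C: refs=A G H, marked=C
Mark H: refs=C, marked=C H
Mark A: refs=H, marked=A C H
Mark G: refs=null B, marked=A C G H
Mark B: refs=D F G, marked=A B C G H
Mark D: refs=null, marked=A B C D G H
Mark F: refs=G, marked=A B C D F G H
Unmarked (collected): E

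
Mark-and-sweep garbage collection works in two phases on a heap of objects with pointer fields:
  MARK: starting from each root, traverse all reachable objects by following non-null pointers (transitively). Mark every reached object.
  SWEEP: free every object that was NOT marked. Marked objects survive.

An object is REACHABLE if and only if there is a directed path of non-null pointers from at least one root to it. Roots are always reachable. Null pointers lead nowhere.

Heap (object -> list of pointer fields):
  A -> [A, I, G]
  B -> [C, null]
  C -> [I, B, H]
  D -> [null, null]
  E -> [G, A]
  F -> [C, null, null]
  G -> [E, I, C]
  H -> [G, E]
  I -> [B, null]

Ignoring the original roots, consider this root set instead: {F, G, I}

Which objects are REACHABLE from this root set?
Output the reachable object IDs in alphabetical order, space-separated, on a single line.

Answer: A B C E F G H I

Derivation:
Roots: F G I
Mark F: refs=C null null, marked=F
Mark G: refs=E I C, marked=F G
Mark I: refs=B null, marked=F G I
Mark C: refs=I B H, marked=C F G I
Mark E: refs=G A, marked=C E F G I
Mark B: refs=C null, marked=B C E F G I
Mark H: refs=G E, marked=B C E F G H I
Mark A: refs=A I G, marked=A B C E F G H I
Unmarked (collected): D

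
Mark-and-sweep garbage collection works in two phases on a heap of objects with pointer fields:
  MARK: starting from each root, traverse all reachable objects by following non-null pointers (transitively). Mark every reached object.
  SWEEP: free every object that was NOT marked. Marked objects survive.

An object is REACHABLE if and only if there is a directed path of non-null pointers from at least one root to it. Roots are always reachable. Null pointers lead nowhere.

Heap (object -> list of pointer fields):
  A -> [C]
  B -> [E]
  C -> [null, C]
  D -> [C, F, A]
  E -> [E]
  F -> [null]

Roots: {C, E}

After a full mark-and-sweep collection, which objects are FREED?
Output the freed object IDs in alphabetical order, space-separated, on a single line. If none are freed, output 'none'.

Answer: A B D F

Derivation:
Roots: C E
Mark C: refs=null C, marked=C
Mark E: refs=E, marked=C E
Unmarked (collected): A B D F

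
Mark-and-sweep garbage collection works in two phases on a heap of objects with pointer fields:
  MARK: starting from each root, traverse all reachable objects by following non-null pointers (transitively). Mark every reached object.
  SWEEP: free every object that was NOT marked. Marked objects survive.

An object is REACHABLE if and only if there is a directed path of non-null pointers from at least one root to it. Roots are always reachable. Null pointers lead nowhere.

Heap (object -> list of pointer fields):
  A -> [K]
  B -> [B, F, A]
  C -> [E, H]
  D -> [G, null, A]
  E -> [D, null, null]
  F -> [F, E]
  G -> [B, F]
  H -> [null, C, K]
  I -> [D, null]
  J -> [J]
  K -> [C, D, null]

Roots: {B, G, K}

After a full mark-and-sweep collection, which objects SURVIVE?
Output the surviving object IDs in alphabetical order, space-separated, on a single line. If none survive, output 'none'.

Answer: A B C D E F G H K

Derivation:
Roots: B G K
Mark B: refs=B F A, marked=B
Mark G: refs=B F, marked=B G
Mark K: refs=C D null, marked=B G K
Mark F: refs=F E, marked=B F G K
Mark A: refs=K, marked=A B F G K
Mark C: refs=E H, marked=A B C F G K
Mark D: refs=G null A, marked=A B C D F G K
Mark E: refs=D null null, marked=A B C D E F G K
Mark H: refs=null C K, marked=A B C D E F G H K
Unmarked (collected): I J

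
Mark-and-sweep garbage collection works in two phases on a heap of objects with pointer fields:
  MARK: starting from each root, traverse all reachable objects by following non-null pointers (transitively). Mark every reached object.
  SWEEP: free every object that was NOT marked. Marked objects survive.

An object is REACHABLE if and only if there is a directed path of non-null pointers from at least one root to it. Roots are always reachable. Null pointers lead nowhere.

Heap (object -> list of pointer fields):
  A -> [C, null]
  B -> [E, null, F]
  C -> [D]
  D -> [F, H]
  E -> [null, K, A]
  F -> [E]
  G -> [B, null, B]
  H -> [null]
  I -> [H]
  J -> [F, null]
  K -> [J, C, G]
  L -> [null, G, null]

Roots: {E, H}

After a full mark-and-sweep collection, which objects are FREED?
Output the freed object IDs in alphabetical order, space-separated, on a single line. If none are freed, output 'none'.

Answer: I L

Derivation:
Roots: E H
Mark E: refs=null K A, marked=E
Mark H: refs=null, marked=E H
Mark K: refs=J C G, marked=E H K
Mark A: refs=C null, marked=A E H K
Mark J: refs=F null, marked=A E H J K
Mark C: refs=D, marked=A C E H J K
Mark G: refs=B null B, marked=A C E G H J K
Mark F: refs=E, marked=A C E F G H J K
Mark D: refs=F H, marked=A C D E F G H J K
Mark B: refs=E null F, marked=A B C D E F G H J K
Unmarked (collected): I L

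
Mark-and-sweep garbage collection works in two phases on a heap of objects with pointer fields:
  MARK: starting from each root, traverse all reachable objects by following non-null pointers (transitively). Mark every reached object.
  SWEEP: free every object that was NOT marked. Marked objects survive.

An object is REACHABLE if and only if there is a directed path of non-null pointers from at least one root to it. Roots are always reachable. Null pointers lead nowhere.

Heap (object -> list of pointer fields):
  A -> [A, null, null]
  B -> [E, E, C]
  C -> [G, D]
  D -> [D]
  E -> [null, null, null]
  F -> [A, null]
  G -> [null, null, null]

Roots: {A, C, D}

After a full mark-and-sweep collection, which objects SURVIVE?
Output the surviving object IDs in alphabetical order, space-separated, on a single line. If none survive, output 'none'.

Answer: A C D G

Derivation:
Roots: A C D
Mark A: refs=A null null, marked=A
Mark C: refs=G D, marked=A C
Mark D: refs=D, marked=A C D
Mark G: refs=null null null, marked=A C D G
Unmarked (collected): B E F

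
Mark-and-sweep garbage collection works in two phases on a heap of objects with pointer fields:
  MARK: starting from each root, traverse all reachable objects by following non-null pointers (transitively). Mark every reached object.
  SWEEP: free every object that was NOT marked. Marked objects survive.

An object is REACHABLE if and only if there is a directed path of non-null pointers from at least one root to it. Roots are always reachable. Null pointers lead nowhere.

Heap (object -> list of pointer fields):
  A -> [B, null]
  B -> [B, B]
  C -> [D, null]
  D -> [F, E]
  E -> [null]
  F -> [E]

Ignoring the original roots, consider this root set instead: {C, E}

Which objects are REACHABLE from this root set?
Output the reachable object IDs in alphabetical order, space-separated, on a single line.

Answer: C D E F

Derivation:
Roots: C E
Mark C: refs=D null, marked=C
Mark E: refs=null, marked=C E
Mark D: refs=F E, marked=C D E
Mark F: refs=E, marked=C D E F
Unmarked (collected): A B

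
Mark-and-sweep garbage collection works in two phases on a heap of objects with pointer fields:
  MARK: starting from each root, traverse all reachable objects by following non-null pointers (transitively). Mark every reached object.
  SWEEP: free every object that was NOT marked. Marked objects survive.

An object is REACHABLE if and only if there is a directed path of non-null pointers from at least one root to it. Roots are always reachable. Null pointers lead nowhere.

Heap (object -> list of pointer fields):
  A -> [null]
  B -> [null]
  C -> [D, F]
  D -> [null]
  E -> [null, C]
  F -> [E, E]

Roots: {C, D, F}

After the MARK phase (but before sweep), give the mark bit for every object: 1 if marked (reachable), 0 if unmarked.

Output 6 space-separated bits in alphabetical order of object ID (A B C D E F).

Roots: C D F
Mark C: refs=D F, marked=C
Mark D: refs=null, marked=C D
Mark F: refs=E E, marked=C D F
Mark E: refs=null C, marked=C D E F
Unmarked (collected): A B

Answer: 0 0 1 1 1 1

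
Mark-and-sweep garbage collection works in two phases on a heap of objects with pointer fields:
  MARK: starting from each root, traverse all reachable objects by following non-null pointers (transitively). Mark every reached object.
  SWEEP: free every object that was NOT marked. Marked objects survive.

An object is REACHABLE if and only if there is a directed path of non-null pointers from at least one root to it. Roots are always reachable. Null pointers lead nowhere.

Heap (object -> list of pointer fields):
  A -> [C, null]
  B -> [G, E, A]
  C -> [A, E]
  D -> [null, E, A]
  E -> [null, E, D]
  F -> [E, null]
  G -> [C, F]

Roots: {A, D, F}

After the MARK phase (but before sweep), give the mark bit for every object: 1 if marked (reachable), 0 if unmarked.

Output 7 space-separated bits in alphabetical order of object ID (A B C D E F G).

Roots: A D F
Mark A: refs=C null, marked=A
Mark D: refs=null E A, marked=A D
Mark F: refs=E null, marked=A D F
Mark C: refs=A E, marked=A C D F
Mark E: refs=null E D, marked=A C D E F
Unmarked (collected): B G

Answer: 1 0 1 1 1 1 0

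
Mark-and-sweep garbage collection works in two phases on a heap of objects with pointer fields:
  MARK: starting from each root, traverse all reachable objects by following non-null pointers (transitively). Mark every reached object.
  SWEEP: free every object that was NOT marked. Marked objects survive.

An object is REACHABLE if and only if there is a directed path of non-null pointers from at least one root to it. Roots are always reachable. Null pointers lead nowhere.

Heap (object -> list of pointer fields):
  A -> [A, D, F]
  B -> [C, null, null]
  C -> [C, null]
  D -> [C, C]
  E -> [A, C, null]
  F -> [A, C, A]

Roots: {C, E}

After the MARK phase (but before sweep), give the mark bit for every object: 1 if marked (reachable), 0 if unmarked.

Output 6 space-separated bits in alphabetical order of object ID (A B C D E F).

Roots: C E
Mark C: refs=C null, marked=C
Mark E: refs=A C null, marked=C E
Mark A: refs=A D F, marked=A C E
Mark D: refs=C C, marked=A C D E
Mark F: refs=A C A, marked=A C D E F
Unmarked (collected): B

Answer: 1 0 1 1 1 1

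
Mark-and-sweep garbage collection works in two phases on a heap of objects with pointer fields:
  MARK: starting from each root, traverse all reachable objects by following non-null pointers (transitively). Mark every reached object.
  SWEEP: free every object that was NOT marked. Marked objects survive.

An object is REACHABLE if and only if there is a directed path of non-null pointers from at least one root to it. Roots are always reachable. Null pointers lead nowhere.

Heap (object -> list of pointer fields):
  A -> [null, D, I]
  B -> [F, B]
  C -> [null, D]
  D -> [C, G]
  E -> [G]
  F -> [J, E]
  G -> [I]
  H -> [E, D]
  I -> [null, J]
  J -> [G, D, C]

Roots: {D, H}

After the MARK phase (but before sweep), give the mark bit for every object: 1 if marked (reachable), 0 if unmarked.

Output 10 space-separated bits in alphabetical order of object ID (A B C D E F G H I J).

Roots: D H
Mark D: refs=C G, marked=D
Mark H: refs=E D, marked=D H
Mark C: refs=null D, marked=C D H
Mark G: refs=I, marked=C D G H
Mark E: refs=G, marked=C D E G H
Mark I: refs=null J, marked=C D E G H I
Mark J: refs=G D C, marked=C D E G H I J
Unmarked (collected): A B F

Answer: 0 0 1 1 1 0 1 1 1 1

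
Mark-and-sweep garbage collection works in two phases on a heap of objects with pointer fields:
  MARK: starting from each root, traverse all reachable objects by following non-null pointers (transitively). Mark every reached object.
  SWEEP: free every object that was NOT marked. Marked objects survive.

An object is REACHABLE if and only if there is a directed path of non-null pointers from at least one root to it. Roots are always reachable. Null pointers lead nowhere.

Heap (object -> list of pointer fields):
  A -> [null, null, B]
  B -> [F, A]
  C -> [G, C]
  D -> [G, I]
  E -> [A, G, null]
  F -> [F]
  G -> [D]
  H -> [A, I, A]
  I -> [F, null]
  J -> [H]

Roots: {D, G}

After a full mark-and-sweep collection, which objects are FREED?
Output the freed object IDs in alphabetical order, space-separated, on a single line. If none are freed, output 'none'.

Answer: A B C E H J

Derivation:
Roots: D G
Mark D: refs=G I, marked=D
Mark G: refs=D, marked=D G
Mark I: refs=F null, marked=D G I
Mark F: refs=F, marked=D F G I
Unmarked (collected): A B C E H J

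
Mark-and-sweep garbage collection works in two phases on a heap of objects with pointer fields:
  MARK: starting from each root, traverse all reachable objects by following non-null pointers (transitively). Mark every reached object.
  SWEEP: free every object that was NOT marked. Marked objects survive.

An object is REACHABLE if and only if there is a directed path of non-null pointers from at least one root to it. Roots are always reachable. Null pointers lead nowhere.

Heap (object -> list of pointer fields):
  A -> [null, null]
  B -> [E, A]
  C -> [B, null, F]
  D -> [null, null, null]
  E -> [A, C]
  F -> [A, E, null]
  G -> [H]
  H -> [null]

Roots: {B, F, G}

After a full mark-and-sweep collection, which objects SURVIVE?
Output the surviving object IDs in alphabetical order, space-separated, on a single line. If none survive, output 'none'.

Answer: A B C E F G H

Derivation:
Roots: B F G
Mark B: refs=E A, marked=B
Mark F: refs=A E null, marked=B F
Mark G: refs=H, marked=B F G
Mark E: refs=A C, marked=B E F G
Mark A: refs=null null, marked=A B E F G
Mark H: refs=null, marked=A B E F G H
Mark C: refs=B null F, marked=A B C E F G H
Unmarked (collected): D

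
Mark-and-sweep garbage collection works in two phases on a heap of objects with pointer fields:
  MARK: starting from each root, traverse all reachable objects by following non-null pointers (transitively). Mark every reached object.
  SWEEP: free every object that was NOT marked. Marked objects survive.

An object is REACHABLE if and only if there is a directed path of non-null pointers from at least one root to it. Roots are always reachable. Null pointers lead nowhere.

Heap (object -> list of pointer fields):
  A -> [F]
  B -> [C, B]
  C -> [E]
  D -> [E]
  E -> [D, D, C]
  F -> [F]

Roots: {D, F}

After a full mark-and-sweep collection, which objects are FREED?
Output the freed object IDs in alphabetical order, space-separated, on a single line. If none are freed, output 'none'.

Answer: A B

Derivation:
Roots: D F
Mark D: refs=E, marked=D
Mark F: refs=F, marked=D F
Mark E: refs=D D C, marked=D E F
Mark C: refs=E, marked=C D E F
Unmarked (collected): A B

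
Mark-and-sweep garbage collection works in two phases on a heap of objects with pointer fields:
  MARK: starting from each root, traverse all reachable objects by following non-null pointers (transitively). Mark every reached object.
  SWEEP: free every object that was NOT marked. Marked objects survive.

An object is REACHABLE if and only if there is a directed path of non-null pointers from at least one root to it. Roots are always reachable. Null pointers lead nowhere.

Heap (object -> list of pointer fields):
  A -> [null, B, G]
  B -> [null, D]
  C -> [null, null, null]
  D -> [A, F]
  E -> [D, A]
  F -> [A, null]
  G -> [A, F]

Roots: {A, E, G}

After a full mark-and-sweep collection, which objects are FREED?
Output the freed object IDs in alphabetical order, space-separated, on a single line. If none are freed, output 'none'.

Roots: A E G
Mark A: refs=null B G, marked=A
Mark E: refs=D A, marked=A E
Mark G: refs=A F, marked=A E G
Mark B: refs=null D, marked=A B E G
Mark D: refs=A F, marked=A B D E G
Mark F: refs=A null, marked=A B D E F G
Unmarked (collected): C

Answer: C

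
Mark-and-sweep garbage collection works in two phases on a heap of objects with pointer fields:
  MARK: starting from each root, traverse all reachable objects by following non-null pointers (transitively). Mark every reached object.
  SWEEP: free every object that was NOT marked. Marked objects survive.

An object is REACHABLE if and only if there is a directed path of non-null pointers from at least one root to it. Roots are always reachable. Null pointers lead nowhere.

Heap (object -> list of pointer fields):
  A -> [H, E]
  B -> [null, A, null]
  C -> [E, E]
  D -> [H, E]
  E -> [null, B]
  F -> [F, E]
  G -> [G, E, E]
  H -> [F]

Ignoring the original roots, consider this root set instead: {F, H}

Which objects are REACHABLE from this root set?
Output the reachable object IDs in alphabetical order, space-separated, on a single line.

Roots: F H
Mark F: refs=F E, marked=F
Mark H: refs=F, marked=F H
Mark E: refs=null B, marked=E F H
Mark B: refs=null A null, marked=B E F H
Mark A: refs=H E, marked=A B E F H
Unmarked (collected): C D G

Answer: A B E F H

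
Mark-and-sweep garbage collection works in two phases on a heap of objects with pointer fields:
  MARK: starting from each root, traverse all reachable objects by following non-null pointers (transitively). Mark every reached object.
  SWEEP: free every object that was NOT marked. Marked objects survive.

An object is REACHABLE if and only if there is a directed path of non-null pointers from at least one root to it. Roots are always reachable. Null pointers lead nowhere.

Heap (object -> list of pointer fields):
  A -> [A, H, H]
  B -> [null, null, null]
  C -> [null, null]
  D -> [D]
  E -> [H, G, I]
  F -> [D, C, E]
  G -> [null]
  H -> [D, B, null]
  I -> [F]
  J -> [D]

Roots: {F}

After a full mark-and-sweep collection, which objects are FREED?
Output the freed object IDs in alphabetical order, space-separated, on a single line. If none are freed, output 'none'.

Answer: A J

Derivation:
Roots: F
Mark F: refs=D C E, marked=F
Mark D: refs=D, marked=D F
Mark C: refs=null null, marked=C D F
Mark E: refs=H G I, marked=C D E F
Mark H: refs=D B null, marked=C D E F H
Mark G: refs=null, marked=C D E F G H
Mark I: refs=F, marked=C D E F G H I
Mark B: refs=null null null, marked=B C D E F G H I
Unmarked (collected): A J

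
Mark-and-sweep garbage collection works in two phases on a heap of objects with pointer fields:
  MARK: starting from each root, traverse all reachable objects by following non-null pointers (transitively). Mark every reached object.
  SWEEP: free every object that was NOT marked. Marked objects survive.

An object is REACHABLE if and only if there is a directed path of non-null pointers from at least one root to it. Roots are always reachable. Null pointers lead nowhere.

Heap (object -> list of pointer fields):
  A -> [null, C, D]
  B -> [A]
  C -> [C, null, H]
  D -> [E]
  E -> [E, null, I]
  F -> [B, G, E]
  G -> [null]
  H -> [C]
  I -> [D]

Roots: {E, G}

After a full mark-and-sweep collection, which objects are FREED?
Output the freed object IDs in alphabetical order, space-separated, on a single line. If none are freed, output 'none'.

Answer: A B C F H

Derivation:
Roots: E G
Mark E: refs=E null I, marked=E
Mark G: refs=null, marked=E G
Mark I: refs=D, marked=E G I
Mark D: refs=E, marked=D E G I
Unmarked (collected): A B C F H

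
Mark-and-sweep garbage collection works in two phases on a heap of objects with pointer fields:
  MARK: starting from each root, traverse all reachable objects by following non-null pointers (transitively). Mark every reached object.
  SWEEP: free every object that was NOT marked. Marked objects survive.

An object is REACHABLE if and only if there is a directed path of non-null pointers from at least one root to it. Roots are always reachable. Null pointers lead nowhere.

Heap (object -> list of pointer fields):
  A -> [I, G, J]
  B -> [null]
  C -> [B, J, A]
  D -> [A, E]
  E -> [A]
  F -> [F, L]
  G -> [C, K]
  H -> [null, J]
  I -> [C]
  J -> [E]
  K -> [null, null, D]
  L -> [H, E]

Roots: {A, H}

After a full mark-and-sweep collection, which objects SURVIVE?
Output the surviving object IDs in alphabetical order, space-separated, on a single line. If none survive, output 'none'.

Roots: A H
Mark A: refs=I G J, marked=A
Mark H: refs=null J, marked=A H
Mark I: refs=C, marked=A H I
Mark G: refs=C K, marked=A G H I
Mark J: refs=E, marked=A G H I J
Mark C: refs=B J A, marked=A C G H I J
Mark K: refs=null null D, marked=A C G H I J K
Mark E: refs=A, marked=A C E G H I J K
Mark B: refs=null, marked=A B C E G H I J K
Mark D: refs=A E, marked=A B C D E G H I J K
Unmarked (collected): F L

Answer: A B C D E G H I J K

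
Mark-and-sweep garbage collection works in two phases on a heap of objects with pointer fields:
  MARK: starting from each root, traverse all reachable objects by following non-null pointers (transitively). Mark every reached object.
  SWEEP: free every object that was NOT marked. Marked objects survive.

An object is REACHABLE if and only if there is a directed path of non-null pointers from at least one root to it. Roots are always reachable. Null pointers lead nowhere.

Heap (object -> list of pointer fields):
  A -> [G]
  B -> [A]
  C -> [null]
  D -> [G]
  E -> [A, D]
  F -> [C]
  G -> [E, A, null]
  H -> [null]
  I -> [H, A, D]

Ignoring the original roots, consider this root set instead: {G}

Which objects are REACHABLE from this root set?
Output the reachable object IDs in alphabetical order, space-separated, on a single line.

Answer: A D E G

Derivation:
Roots: G
Mark G: refs=E A null, marked=G
Mark E: refs=A D, marked=E G
Mark A: refs=G, marked=A E G
Mark D: refs=G, marked=A D E G
Unmarked (collected): B C F H I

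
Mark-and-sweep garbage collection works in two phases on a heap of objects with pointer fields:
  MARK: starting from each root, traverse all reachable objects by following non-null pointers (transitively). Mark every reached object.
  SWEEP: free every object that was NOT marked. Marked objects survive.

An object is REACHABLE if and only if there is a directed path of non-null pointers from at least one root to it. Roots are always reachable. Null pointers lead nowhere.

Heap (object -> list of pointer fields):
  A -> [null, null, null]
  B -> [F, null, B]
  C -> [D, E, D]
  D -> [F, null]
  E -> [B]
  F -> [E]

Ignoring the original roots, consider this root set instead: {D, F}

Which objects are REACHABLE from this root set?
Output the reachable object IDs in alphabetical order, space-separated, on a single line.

Roots: D F
Mark D: refs=F null, marked=D
Mark F: refs=E, marked=D F
Mark E: refs=B, marked=D E F
Mark B: refs=F null B, marked=B D E F
Unmarked (collected): A C

Answer: B D E F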